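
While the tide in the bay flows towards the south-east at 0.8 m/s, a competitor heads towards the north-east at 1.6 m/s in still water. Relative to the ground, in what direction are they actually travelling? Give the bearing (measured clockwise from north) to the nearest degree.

072°

Taking east as x and north as y: velocity relative to the water = (1.131, 1.131) m/s; the water relative to ground = (0.566, -0.566) m/s.
Velocity relative to ground = (1.131, 1.131) + (0.566, -0.566) = (1.697, 0.566) m/s.
Bearing = atan2(1.70, 0.57) = 71.57° clockwise from north.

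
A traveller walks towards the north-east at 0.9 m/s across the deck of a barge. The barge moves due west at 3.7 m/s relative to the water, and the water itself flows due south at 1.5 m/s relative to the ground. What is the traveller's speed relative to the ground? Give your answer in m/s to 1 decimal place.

In east/north components (m/s): traveller relative to barge = (0.636, 0.636); barge relative to water = (-3.700, 0.000); water relative to ground = (0.000, -1.500).
Sum = (-3.064, -0.864) m/s.
Speed = |(-3.064, -0.864)| = 3.183 m/s.

3.2 m/s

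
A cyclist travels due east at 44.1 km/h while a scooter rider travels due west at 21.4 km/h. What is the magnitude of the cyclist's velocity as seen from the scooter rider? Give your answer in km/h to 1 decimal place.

Taking east as x and north as y: cyclist velocity = (44.100, 0.000) km/h; scooter rider velocity = (-21.400, 0.000) km/h.
Velocity of cyclist relative to scooter rider = (44.100, 0.000) − (-21.400, 0.000) = (65.500, 0.000) km/h.
Magnitude = |(65.500, 0.000)| = 65.500 km/h.

65.5 km/h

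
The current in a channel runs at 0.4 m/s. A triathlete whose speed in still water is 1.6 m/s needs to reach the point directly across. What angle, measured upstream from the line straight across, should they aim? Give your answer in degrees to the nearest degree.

14°

To cancel the current, the upstream component of the triathlete's velocity must equal the flow: 1.6 sin θ = 0.4.
sin θ = 0.4 / 1.6 = 0.2500.
θ = arcsin(0.2500) = 14.478°.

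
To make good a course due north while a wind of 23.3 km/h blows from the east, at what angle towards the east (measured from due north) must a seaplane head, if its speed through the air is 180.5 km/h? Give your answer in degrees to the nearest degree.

7°

The wind pushes perpendicular to the desired track; the heading must have a component into the wind equal to 23.3 km/h: 180.5 sin θ = 23.3.
sin θ = 0.1291, so θ = 7.417°.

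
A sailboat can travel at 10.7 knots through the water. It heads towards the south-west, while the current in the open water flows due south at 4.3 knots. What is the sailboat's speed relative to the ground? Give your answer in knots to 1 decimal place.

Taking east as x and north as y: velocity relative to the water = (-7.566, -7.566) knots; the water relative to ground = (0.000, -4.300) knots.
Velocity relative to ground = (-7.566, -7.566) + (0.000, -4.300) = (-7.566, -11.866) knots.
Speed = |(-7.566, -11.866)| = 14.073 knots.

14.1 knots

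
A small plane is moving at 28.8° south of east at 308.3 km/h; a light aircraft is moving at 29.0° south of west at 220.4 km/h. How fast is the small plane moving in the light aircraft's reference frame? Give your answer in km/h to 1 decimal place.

Taking east as x and north as y: small plane velocity = (270.165, -148.525) km/h; light aircraft velocity = (-192.766, -106.852) km/h.
Velocity of small plane relative to light aircraft = (270.165, -148.525) − (-192.766, -106.852) = (462.932, -41.673) km/h.
Magnitude = |(462.932, -41.673)| = 464.803 km/h.

464.8 km/h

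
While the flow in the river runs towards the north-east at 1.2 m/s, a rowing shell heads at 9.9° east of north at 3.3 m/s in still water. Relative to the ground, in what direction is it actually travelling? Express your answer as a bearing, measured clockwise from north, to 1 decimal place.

019.1°

Taking east as x and north as y: velocity relative to the water = (0.567, 3.251) m/s; the water relative to ground = (0.849, 0.849) m/s.
Velocity relative to ground = (0.567, 3.251) + (0.849, 0.849) = (1.416, 4.099) m/s.
Bearing = atan2(1.42, 4.10) = 19.05° clockwise from north.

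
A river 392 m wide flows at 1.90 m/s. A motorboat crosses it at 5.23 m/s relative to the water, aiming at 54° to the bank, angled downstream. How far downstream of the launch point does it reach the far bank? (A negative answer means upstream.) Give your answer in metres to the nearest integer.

461 m

Perpendicular speed = 4.231 m/s; crossing time = 392 / 4.231 = 92.646 s.
Net downstream speed = 4.974 m/s.
Drift = 4.974 × 92.646 = 460.832 m (downstream).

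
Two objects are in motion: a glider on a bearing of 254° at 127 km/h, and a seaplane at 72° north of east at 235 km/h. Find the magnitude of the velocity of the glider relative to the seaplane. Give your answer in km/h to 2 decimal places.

Taking east as x and north as y: glider velocity = (-122.080, -35.006) km/h; seaplane velocity = (72.619, 223.498) km/h.
Velocity of glider relative to seaplane = (-122.080, -35.006) − (72.619, 223.498) = (-194.699, -258.504) km/h.
Magnitude = |(-194.699, -258.504)| = 323.624 km/h.

323.62 km/h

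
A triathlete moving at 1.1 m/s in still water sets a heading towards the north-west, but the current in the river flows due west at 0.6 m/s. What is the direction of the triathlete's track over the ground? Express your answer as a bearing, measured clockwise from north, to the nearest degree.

Taking east as x and north as y: velocity relative to the water = (-0.778, 0.778) m/s; the water relative to ground = (-0.600, 0.000) m/s.
Velocity relative to ground = (-0.778, 0.778) + (-0.600, 0.000) = (-1.378, 0.778) m/s.
Bearing = atan2(-1.38, 0.78) = 299.45° clockwise from north.

299°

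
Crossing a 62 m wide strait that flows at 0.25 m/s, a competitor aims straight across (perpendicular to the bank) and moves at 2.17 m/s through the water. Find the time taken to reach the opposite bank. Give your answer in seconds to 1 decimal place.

The component of the competitor's velocity perpendicular to the bank is 2.17 m/s.
Only the cross-stream component determines the crossing time; the current contributes nothing perpendicular to the bank.
Time = 62 / 2.170 = 28.571 s.

28.6 s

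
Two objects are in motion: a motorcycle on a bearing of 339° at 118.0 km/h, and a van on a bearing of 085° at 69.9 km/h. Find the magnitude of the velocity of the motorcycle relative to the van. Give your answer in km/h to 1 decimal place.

152.8 km/h

Taking east as x and north as y: motorcycle velocity = (-42.287, 110.162) km/h; van velocity = (69.634, 6.092) km/h.
Velocity of motorcycle relative to van = (-42.287, 110.162) − (69.634, 6.092) = (-111.921, 104.070) km/h.
Magnitude = |(-111.921, 104.070)| = 152.830 km/h.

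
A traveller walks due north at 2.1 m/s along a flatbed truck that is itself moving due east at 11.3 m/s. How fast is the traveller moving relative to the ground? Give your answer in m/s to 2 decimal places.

11.49 m/s

Taking east as x and north as y: flatbed truck velocity = (11.300, 0.000) m/s; traveller velocity relative to flatbed truck = (0.000, 2.100) m/s.
Velocity relative to ground = (11.300, 0.000) + (0.000, 2.100) = (11.300, 2.100) m/s.
Speed = |(11.300, 2.100)| = 11.493 m/s.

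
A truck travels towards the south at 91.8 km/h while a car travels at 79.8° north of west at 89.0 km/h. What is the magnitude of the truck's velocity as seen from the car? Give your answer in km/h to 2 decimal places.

180.08 km/h

Taking east as x and north as y: truck velocity = (0.000, -91.800) km/h; car velocity = (-15.761, 87.593) km/h.
Velocity of truck relative to car = (0.000, -91.800) − (-15.761, 87.593) = (15.761, -179.393) km/h.
Magnitude = |(15.761, -179.393)| = 180.084 km/h.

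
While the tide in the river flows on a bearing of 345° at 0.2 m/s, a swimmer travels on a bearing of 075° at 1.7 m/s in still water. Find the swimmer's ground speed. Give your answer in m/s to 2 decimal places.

Taking east as x and north as y: velocity relative to the water = (1.642, 0.440) m/s; the water relative to ground = (-0.052, 0.193) m/s.
Velocity relative to ground = (1.642, 0.440) + (-0.052, 0.193) = (1.590, 0.633) m/s.
Speed = |(1.590, 0.633)| = 1.712 m/s.

1.71 m/s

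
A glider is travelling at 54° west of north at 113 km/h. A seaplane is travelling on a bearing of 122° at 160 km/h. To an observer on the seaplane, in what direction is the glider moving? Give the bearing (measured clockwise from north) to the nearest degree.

304°

Taking east as x and north as y: glider velocity = (-91.419, 66.420) km/h; seaplane velocity = (135.688, -84.787) km/h.
Velocity of glider relative to seaplane = (-91.419, 66.420) − (135.688, -84.787) = (-227.107, 151.207) km/h.
Bearing = atan2(-227.11, 151.21) = 303.66° clockwise from north.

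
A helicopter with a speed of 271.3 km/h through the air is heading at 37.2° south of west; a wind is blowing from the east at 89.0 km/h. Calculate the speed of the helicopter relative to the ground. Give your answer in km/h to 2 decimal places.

Taking east as x and north as y: velocity relative to the air = (-216.099, -164.028) km/h; the air relative to ground = (-89.000, 0.000) km/h.
Velocity relative to ground = (-216.099, -164.028) + (-89.000, 0.000) = (-305.099, -164.028) km/h.
Speed = |(-305.099, -164.028)| = 346.396 km/h.

346.40 km/h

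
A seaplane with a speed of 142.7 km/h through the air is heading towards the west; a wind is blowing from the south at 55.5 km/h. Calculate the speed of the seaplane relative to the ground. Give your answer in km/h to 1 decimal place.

153.1 km/h

Taking east as x and north as y: velocity relative to the air = (-142.700, 0.000) km/h; the air relative to ground = (0.000, 55.500) km/h.
Velocity relative to ground = (-142.700, 0.000) + (0.000, 55.500) = (-142.700, 55.500) km/h.
Speed = |(-142.700, 55.500)| = 153.113 km/h.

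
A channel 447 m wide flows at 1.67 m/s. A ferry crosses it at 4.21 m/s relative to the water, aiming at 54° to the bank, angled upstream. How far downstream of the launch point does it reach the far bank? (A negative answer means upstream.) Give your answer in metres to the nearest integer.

Perpendicular speed = 3.406 m/s; crossing time = 447 / 3.406 = 131.240 s.
Net downstream speed = -0.805 m/s.
Drift = -0.805 × 131.240 = -105.593 m (upstream).

-106 m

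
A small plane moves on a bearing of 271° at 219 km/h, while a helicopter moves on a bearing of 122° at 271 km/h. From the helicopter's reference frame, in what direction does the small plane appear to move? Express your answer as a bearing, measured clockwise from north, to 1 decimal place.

288.2°

Taking east as x and north as y: small plane velocity = (-218.967, 3.822) km/h; helicopter velocity = (229.821, -143.608) km/h.
Velocity of small plane relative to helicopter = (-218.967, 3.822) − (229.821, -143.608) = (-448.788, 147.430) km/h.
Bearing = atan2(-448.79, 147.43) = 288.19° clockwise from north.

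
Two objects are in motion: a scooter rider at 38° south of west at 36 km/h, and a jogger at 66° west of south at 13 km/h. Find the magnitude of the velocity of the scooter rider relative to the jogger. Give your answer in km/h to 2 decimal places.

23.60 km/h

Taking east as x and north as y: scooter rider velocity = (-28.368, -22.164) km/h; jogger velocity = (-11.876, -5.288) km/h.
Velocity of scooter rider relative to jogger = (-28.368, -22.164) − (-11.876, -5.288) = (-16.492, -16.876) km/h.
Magnitude = |(-16.492, -16.876)| = 23.597 km/h.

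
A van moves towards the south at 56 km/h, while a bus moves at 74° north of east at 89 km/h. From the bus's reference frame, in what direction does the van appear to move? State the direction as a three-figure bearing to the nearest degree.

190°

Taking east as x and north as y: van velocity = (0.000, -56.000) km/h; bus velocity = (24.532, 85.552) km/h.
Velocity of van relative to bus = (0.000, -56.000) − (24.532, 85.552) = (-24.532, -141.552) km/h.
Bearing = atan2(-24.53, -141.55) = 189.83° clockwise from north.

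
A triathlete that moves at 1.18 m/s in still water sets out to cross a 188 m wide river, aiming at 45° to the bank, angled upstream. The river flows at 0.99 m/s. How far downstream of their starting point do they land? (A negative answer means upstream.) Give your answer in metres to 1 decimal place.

Perpendicular speed = 0.834 m/s; crossing time = 188 / 0.834 = 225.315 s.
Net downstream speed = 0.156 m/s.
Drift = 0.156 × 225.315 = 35.062 m (downstream).

35.1 m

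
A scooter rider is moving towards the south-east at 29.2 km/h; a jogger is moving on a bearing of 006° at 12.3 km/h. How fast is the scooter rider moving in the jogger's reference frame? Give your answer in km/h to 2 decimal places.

Taking east as x and north as y: scooter rider velocity = (20.648, -20.648) km/h; jogger velocity = (1.286, 12.233) km/h.
Velocity of scooter rider relative to jogger = (20.648, -20.648) − (1.286, 12.233) = (19.362, -32.880) km/h.
Magnitude = |(19.362, -32.880)| = 38.157 km/h.

38.16 km/h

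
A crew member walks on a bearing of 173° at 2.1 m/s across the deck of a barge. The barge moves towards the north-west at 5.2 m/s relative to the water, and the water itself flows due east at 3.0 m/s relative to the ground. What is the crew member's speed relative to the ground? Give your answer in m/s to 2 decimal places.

1.65 m/s

In east/north components (m/s): crew member relative to barge = (0.256, -2.084); barge relative to water = (-3.677, 3.677); water relative to ground = (3.000, 0.000).
Sum = (-0.421, 1.593) m/s.
Speed = |(-0.421, 1.593)| = 1.647 m/s.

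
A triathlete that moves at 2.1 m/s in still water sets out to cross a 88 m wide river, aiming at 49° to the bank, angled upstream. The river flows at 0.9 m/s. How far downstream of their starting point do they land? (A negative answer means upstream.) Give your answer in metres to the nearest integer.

Perpendicular speed = 1.585 m/s; crossing time = 88 / 1.585 = 55.524 s.
Net downstream speed = -0.478 m/s.
Drift = -0.478 × 55.524 = -26.525 m (upstream).

-27 m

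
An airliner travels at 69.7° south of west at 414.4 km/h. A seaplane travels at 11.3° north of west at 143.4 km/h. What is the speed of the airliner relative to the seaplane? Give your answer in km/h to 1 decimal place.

Taking east as x and north as y: airliner velocity = (-143.770, -388.661) km/h; seaplane velocity = (-140.620, 28.099) km/h.
Velocity of airliner relative to seaplane = (-143.770, -388.661) − (-140.620, 28.099) = (-3.150, -416.760) km/h.
Magnitude = |(-3.150, -416.760)| = 416.772 km/h.

416.8 km/h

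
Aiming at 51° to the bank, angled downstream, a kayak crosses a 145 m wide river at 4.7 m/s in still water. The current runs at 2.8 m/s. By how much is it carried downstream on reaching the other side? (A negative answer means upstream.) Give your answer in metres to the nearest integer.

229 m

Perpendicular speed = 3.653 m/s; crossing time = 145 / 3.653 = 39.698 s.
Net downstream speed = 5.758 m/s.
Drift = 5.758 × 39.698 = 228.573 m (downstream).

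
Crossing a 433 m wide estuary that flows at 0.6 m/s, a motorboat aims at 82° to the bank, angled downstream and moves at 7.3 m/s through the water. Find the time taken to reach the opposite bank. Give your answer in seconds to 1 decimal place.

59.9 s

The component of the motorboat's velocity perpendicular to the bank is 7.3 × sin 82° = 7.229 m/s.
The current is parallel to the bank, so it does not affect the crossing time.
Time = 433 / 7.229 = 59.898 s.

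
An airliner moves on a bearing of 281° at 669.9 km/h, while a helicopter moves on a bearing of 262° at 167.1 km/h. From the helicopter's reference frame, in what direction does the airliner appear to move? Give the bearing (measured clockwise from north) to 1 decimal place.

287.1°

Taking east as x and north as y: airliner velocity = (-657.592, 127.823) km/h; helicopter velocity = (-165.474, -23.256) km/h.
Velocity of airliner relative to helicopter = (-657.592, 127.823) − (-165.474, -23.256) = (-492.118, 151.079) km/h.
Bearing = atan2(-492.12, 151.08) = 287.07° clockwise from north.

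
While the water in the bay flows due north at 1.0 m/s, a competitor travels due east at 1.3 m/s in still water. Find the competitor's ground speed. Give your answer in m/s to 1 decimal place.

Taking east as x and north as y: velocity relative to the water = (1.300, 0.000) m/s; the water relative to ground = (0.000, 1.000) m/s.
Velocity relative to ground = (1.300, 0.000) + (0.000, 1.000) = (1.300, 1.000) m/s.
Speed = |(1.300, 1.000)| = 1.640 m/s.

1.6 m/s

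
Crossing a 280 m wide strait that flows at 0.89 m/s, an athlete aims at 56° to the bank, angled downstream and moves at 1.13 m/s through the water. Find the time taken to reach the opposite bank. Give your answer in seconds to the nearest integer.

299 s

The component of the athlete's velocity perpendicular to the bank is 1.13 × sin 56° = 0.937 m/s.
The flow acts along the bank and has no component across it.
Time = 280 / 0.937 = 298.886 s.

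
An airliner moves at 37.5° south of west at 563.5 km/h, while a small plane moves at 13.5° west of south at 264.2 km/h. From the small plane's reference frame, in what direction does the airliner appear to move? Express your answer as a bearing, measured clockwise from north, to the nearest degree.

Taking east as x and north as y: airliner velocity = (-447.055, -343.037) km/h; small plane velocity = (-61.676, -256.900) km/h.
Velocity of airliner relative to small plane = (-447.055, -343.037) − (-61.676, -256.900) = (-385.378, -86.137) km/h.
Bearing = atan2(-385.38, -86.14) = 257.40° clockwise from north.

257°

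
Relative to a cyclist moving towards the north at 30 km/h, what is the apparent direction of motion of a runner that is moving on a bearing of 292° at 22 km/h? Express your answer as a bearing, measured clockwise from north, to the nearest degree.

223°

Taking east as x and north as y: runner velocity = (-20.398, 8.241) km/h; cyclist velocity = (0.000, 30.000) km/h.
Velocity of runner relative to cyclist = (-20.398, 8.241) − (0.000, 30.000) = (-20.398, -21.759) km/h.
Bearing = atan2(-20.40, -21.76) = 223.15° clockwise from north.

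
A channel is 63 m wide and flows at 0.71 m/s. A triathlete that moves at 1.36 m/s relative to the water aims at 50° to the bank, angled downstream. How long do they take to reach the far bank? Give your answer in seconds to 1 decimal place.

60.5 s

The component of the triathlete's velocity perpendicular to the bank is 1.36 × sin 50° = 1.042 m/s.
Only the cross-stream component determines the crossing time; the current contributes nothing perpendicular to the bank.
Time = 63 / 1.042 = 60.471 s.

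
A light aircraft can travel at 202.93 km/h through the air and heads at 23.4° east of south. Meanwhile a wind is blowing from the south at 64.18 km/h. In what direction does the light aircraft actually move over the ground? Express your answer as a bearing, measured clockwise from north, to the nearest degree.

147°

Taking east as x and north as y: velocity relative to the air = (80.593, -186.240) km/h; the air relative to ground = (0.000, 64.180) km/h.
Velocity relative to ground = (80.593, -186.240) + (0.000, 64.180) = (80.593, -122.060) km/h.
Bearing = atan2(80.59, -122.06) = 146.56° clockwise from north.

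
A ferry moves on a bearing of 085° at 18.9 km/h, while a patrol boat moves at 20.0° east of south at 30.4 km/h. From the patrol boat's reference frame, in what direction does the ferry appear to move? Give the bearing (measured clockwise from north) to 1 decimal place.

015.6°

Taking east as x and north as y: ferry velocity = (18.828, 1.647) km/h; patrol boat velocity = (10.397, -28.567) km/h.
Velocity of ferry relative to patrol boat = (18.828, 1.647) − (10.397, -28.567) = (8.431, 30.214) km/h.
Bearing = atan2(8.43, 30.21) = 15.59° clockwise from north.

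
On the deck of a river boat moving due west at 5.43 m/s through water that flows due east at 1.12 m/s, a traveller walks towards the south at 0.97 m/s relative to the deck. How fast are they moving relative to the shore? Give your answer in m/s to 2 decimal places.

In east/north components (m/s): traveller relative to river boat = (0.000, -0.970); river boat relative to water = (-5.430, 0.000); water relative to ground = (1.120, 0.000).
Sum = (-4.310, -0.970) m/s.
Speed = |(-4.310, -0.970)| = 4.418 m/s.

4.42 m/s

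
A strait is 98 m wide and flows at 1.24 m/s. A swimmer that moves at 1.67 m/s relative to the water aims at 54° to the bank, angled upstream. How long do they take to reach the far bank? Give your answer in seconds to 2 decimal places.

72.54 s

The component of the swimmer's velocity perpendicular to the bank is 1.67 × sin 54° = 1.351 m/s.
The current is parallel to the bank, so it does not affect the crossing time.
Time = 98 / 1.351 = 72.536 s.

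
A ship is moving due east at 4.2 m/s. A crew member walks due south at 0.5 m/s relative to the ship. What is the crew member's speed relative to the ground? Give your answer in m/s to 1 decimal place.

4.2 m/s

Taking east as x and north as y: ship velocity = (4.200, 0.000) m/s; crew member velocity relative to ship = (0.000, -0.500) m/s.
Velocity relative to ground = (4.200, 0.000) + (0.000, -0.500) = (4.200, -0.500) m/s.
Speed = |(4.200, -0.500)| = 4.230 m/s.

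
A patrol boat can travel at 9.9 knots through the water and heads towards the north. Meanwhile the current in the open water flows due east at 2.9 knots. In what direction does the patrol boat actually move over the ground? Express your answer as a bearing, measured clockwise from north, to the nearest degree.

Taking east as x and north as y: velocity relative to the water = (0.000, 9.900) knots; the water relative to ground = (2.900, 0.000) knots.
Velocity relative to ground = (0.000, 9.900) + (2.900, 0.000) = (2.900, 9.900) knots.
Bearing = atan2(2.90, 9.90) = 16.33° clockwise from north.

016°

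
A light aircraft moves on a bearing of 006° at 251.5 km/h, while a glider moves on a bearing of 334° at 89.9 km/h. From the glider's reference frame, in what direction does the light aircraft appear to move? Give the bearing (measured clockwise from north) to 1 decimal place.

021.2°

Taking east as x and north as y: light aircraft velocity = (26.289, 250.122) km/h; glider velocity = (-39.410, 80.802) km/h.
Velocity of light aircraft relative to glider = (26.289, 250.122) − (-39.410, 80.802) = (65.698, 169.321) km/h.
Bearing = atan2(65.70, 169.32) = 21.21° clockwise from north.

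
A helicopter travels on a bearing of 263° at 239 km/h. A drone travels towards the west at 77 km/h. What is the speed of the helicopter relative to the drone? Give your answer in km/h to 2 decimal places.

162.84 km/h

Taking east as x and north as y: helicopter velocity = (-237.219, -29.127) km/h; drone velocity = (-77.000, 0.000) km/h.
Velocity of helicopter relative to drone = (-237.219, -29.127) − (-77.000, 0.000) = (-160.219, -29.127) km/h.
Magnitude = |(-160.219, -29.127)| = 162.845 km/h.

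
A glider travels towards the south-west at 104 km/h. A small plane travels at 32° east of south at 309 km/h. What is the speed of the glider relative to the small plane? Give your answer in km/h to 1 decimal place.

303.0 km/h

Taking east as x and north as y: glider velocity = (-73.539, -73.539) km/h; small plane velocity = (163.745, -262.047) km/h.
Velocity of glider relative to small plane = (-73.539, -73.539) − (163.745, -262.047) = (-237.284, 188.508) km/h.
Magnitude = |(-237.284, 188.508)| = 303.049 km/h.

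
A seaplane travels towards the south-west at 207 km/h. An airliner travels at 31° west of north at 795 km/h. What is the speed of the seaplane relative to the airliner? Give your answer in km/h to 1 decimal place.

868.6 km/h

Taking east as x and north as y: seaplane velocity = (-146.371, -146.371) km/h; airliner velocity = (-409.455, 681.448) km/h.
Velocity of seaplane relative to airliner = (-146.371, -146.371) − (-409.455, 681.448) = (263.084, -827.819) km/h.
Magnitude = |(263.084, -827.819)| = 868.618 km/h.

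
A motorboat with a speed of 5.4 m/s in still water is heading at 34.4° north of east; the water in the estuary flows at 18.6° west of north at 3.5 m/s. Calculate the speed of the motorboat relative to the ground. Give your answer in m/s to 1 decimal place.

Taking east as x and north as y: velocity relative to the water = (4.456, 3.051) m/s; the water relative to ground = (-1.116, 3.317) m/s.
Velocity relative to ground = (4.456, 3.051) + (-1.116, 3.317) = (3.339, 6.368) m/s.
Speed = |(3.339, 6.368)| = 7.190 m/s.

7.2 m/s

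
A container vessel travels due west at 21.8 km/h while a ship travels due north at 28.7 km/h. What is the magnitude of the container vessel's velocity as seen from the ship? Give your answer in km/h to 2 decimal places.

36.04 km/h

Taking east as x and north as y: container vessel velocity = (-21.800, 0.000) km/h; ship velocity = (0.000, 28.700) km/h.
Velocity of container vessel relative to ship = (-21.800, 0.000) − (0.000, 28.700) = (-21.800, -28.700) km/h.
Magnitude = |(-21.800, -28.700)| = 36.041 km/h.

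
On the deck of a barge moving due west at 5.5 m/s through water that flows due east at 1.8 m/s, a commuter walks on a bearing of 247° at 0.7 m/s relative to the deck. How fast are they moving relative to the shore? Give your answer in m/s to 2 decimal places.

In east/north components (m/s): commuter relative to barge = (-0.644, -0.274); barge relative to water = (-5.500, 0.000); water relative to ground = (1.800, 0.000).
Sum = (-4.344, -0.274) m/s.
Speed = |(-4.344, -0.274)| = 4.353 m/s.

4.35 m/s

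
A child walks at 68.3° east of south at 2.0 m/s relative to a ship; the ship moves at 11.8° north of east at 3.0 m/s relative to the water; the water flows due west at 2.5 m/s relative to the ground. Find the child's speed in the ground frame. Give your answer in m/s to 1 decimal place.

In east/north components (m/s): child relative to ship = (1.858, -0.739); ship relative to water = (2.937, 0.613); water relative to ground = (-2.500, 0.000).
Sum = (2.295, -0.126) m/s.
Speed = |(2.295, -0.126)| = 2.298 m/s.

2.3 m/s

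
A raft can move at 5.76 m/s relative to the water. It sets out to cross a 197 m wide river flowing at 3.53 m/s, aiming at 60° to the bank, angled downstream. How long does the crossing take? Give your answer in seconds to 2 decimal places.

The component of the raft's velocity perpendicular to the bank is 5.76 × sin 60° = 4.988 m/s.
The flow acts along the bank and has no component across it.
Time = 197 / 4.988 = 39.492 s.

39.49 s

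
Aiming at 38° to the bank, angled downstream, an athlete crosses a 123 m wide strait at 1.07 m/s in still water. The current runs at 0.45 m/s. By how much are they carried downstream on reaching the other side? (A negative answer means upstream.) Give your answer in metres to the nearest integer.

Perpendicular speed = 0.659 m/s; crossing time = 123 / 0.659 = 186.715 s.
Net downstream speed = 1.293 m/s.
Drift = 1.293 × 186.715 = 241.455 m (downstream).

241 m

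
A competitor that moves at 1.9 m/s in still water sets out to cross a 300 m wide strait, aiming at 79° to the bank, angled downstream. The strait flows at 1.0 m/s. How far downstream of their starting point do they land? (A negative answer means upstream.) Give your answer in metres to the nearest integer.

219 m

Perpendicular speed = 1.865 m/s; crossing time = 300 / 1.865 = 160.850 s.
Net downstream speed = 1.363 m/s.
Drift = 1.363 × 160.850 = 219.164 m (downstream).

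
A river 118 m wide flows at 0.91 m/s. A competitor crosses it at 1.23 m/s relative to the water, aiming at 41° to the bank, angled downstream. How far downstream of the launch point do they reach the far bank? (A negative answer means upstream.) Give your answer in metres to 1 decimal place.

Perpendicular speed = 0.807 m/s; crossing time = 118 / 0.807 = 146.229 s.
Net downstream speed = 1.838 m/s.
Drift = 1.838 × 146.229 = 268.812 m (downstream).

268.8 m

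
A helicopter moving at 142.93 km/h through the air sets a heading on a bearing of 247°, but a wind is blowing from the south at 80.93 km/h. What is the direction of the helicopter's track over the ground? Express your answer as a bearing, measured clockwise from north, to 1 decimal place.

280.8°

Taking east as x and north as y: velocity relative to the air = (-131.568, -55.847) km/h; the air relative to ground = (0.000, 80.930) km/h.
Velocity relative to ground = (-131.568, -55.847) + (0.000, 80.930) = (-131.568, 25.083) km/h.
Bearing = atan2(-131.57, 25.08) = 280.79° clockwise from north.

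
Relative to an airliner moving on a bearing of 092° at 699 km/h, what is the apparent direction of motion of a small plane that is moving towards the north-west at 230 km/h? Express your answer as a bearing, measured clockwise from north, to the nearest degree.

Taking east as x and north as y: small plane velocity = (-162.635, 162.635) km/h; airliner velocity = (698.574, -24.395) km/h.
Velocity of small plane relative to airliner = (-162.635, 162.635) − (698.574, -24.395) = (-861.209, 187.029) km/h.
Bearing = atan2(-861.21, 187.03) = 282.25° clockwise from north.

282°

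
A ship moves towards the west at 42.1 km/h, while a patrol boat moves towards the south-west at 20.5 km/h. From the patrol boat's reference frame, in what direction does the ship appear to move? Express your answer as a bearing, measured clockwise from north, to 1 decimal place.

Taking east as x and north as y: ship velocity = (-42.100, 0.000) km/h; patrol boat velocity = (-14.496, -14.496) km/h.
Velocity of ship relative to patrol boat = (-42.100, 0.000) − (-14.496, -14.496) = (-27.604, 14.496) km/h.
Bearing = atan2(-27.60, 14.50) = 297.71° clockwise from north.

297.7°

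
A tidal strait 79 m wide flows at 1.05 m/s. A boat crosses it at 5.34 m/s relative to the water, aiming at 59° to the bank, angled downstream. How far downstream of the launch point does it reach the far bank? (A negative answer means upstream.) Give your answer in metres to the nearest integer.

Perpendicular speed = 4.577 m/s; crossing time = 79 / 4.577 = 17.259 s.
Net downstream speed = 3.800 m/s.
Drift = 3.800 × 17.259 = 65.590 m (downstream).

66 m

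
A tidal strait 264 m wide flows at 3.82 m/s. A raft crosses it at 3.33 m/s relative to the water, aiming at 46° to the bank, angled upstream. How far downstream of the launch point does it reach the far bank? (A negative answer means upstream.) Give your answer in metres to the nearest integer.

166 m

Perpendicular speed = 2.395 m/s; crossing time = 264 / 2.395 = 110.211 s.
Net downstream speed = 1.507 m/s.
Drift = 1.507 × 110.211 = 166.065 m (downstream).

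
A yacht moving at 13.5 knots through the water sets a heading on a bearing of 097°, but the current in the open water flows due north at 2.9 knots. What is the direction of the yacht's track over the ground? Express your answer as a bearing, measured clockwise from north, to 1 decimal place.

084.7°

Taking east as x and north as y: velocity relative to the water = (13.399, -1.645) knots; the water relative to ground = (0.000, 2.900) knots.
Velocity relative to ground = (13.399, -1.645) + (0.000, 2.900) = (13.399, 1.255) knots.
Bearing = atan2(13.40, 1.25) = 84.65° clockwise from north.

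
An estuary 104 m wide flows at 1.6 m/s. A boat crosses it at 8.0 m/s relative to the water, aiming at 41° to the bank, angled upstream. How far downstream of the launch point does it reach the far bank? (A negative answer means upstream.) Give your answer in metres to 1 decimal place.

-87.9 m

Perpendicular speed = 5.248 m/s; crossing time = 104 / 5.248 = 19.815 s.
Net downstream speed = -4.438 m/s.
Drift = -4.438 × 19.815 = -87.934 m (upstream).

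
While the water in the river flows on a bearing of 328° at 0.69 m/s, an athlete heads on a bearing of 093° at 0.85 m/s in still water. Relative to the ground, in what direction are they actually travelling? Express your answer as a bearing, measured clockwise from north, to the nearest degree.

Taking east as x and north as y: velocity relative to the water = (0.849, -0.044) m/s; the water relative to ground = (-0.366, 0.585) m/s.
Velocity relative to ground = (0.849, -0.044) + (-0.366, 0.585) = (0.483, 0.541) m/s.
Bearing = atan2(0.48, 0.54) = 41.79° clockwise from north.

042°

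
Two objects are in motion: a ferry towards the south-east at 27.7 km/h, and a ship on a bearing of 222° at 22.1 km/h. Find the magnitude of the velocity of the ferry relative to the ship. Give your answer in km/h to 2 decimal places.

34.52 km/h

Taking east as x and north as y: ferry velocity = (19.587, -19.587) km/h; ship velocity = (-14.788, -16.424) km/h.
Velocity of ferry relative to ship = (19.587, -19.587) − (-14.788, -16.424) = (34.375, -3.163) km/h.
Magnitude = |(34.375, -3.163)| = 34.520 km/h.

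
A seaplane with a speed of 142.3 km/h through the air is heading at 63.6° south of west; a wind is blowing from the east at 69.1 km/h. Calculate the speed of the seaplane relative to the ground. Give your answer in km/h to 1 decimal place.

Taking east as x and north as y: velocity relative to the air = (-63.272, -127.460) km/h; the air relative to ground = (-69.100, 0.000) km/h.
Velocity relative to ground = (-63.272, -127.460) + (-69.100, 0.000) = (-132.372, -127.460) km/h.
Speed = |(-132.372, -127.460)| = 183.761 km/h.

183.8 km/h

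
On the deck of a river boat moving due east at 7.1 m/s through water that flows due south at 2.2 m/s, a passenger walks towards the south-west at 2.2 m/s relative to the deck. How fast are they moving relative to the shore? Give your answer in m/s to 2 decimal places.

In east/north components (m/s): passenger relative to river boat = (-1.556, -1.556); river boat relative to water = (7.100, 0.000); water relative to ground = (0.000, -2.200).
Sum = (5.544, -3.756) m/s.
Speed = |(5.544, -3.756)| = 6.697 m/s.

6.70 m/s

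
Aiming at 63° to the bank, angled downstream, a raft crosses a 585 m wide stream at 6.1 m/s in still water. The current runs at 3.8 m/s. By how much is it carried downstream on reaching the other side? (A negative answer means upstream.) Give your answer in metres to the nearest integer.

Perpendicular speed = 5.435 m/s; crossing time = 585 / 5.435 = 107.633 s.
Net downstream speed = 6.569 m/s.
Drift = 6.569 × 107.633 = 707.078 m (downstream).

707 m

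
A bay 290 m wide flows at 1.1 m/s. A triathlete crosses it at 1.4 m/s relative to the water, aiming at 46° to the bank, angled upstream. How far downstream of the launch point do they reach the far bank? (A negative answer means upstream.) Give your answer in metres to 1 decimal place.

Perpendicular speed = 1.007 m/s; crossing time = 290 / 1.007 = 287.962 s.
Net downstream speed = 0.127 m/s.
Drift = 0.127 × 287.962 = 36.709 m (downstream).

36.7 m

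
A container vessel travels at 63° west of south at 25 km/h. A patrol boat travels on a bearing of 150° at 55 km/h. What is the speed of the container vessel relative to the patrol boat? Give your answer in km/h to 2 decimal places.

61.59 km/h

Taking east as x and north as y: container vessel velocity = (-22.275, -11.350) km/h; patrol boat velocity = (27.500, -47.631) km/h.
Velocity of container vessel relative to patrol boat = (-22.275, -11.350) − (27.500, -47.631) = (-49.775, 36.282) km/h.
Magnitude = |(-49.775, 36.282)| = 61.595 km/h.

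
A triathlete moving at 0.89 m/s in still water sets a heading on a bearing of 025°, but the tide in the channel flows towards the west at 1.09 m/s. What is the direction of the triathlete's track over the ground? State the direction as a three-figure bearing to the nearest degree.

318°

Taking east as x and north as y: velocity relative to the water = (0.376, 0.807) m/s; the water relative to ground = (-1.090, 0.000) m/s.
Velocity relative to ground = (0.376, 0.807) + (-1.090, 0.000) = (-0.714, 0.807) m/s.
Bearing = atan2(-0.71, 0.81) = 318.49° clockwise from north.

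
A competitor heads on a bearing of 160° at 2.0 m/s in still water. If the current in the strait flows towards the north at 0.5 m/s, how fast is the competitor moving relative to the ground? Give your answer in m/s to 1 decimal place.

1.5 m/s

Taking east as x and north as y: velocity relative to the water = (0.684, -1.879) m/s; the water relative to ground = (0.000, 0.500) m/s.
Velocity relative to ground = (0.684, -1.879) + (0.000, 0.500) = (0.684, -1.379) m/s.
Speed = |(0.684, -1.379)| = 1.540 m/s.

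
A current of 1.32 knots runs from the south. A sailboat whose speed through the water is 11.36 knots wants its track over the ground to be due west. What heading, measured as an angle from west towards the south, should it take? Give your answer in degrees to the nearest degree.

The current pushes perpendicular to the desired track; the heading must have a component into the current equal to 1.32 knots: 11.36 sin θ = 1.32.
sin θ = 0.1162, so θ = 6.673°.

7°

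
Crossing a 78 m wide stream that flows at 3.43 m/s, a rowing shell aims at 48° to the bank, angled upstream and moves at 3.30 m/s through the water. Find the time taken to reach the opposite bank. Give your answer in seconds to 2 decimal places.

The component of the rowing shell's velocity perpendicular to the bank is 3.30 × sin 48° = 2.452 m/s.
The flow acts along the bank and has no component across it.
Time = 78 / 2.452 = 31.806 s.

31.81 s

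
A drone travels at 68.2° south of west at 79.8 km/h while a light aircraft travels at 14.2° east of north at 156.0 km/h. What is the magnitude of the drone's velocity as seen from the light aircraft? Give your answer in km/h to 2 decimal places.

235.34 km/h

Taking east as x and north as y: drone velocity = (-29.635, -74.093) km/h; light aircraft velocity = (38.268, 151.233) km/h.
Velocity of drone relative to light aircraft = (-29.635, -74.093) − (38.268, 151.233) = (-67.903, -225.327) km/h.
Magnitude = |(-67.903, -225.327)| = 235.336 km/h.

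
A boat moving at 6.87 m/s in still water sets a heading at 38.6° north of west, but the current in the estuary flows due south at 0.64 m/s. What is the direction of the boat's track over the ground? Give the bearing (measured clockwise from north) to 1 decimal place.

Taking east as x and north as y: velocity relative to the water = (-5.369, 4.286) m/s; the water relative to ground = (0.000, -0.640) m/s.
Velocity relative to ground = (-5.369, 4.286) + (0.000, -0.640) = (-5.369, 3.646) m/s.
Bearing = atan2(-5.37, 3.65) = 304.18° clockwise from north.

304.2°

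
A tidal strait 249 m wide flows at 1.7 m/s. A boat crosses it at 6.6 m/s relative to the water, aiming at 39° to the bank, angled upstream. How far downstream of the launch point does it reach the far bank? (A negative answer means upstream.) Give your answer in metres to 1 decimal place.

-205.6 m

Perpendicular speed = 4.154 m/s; crossing time = 249 / 4.154 = 59.949 s.
Net downstream speed = -3.429 m/s.
Drift = -3.429 × 59.949 = -205.576 m (upstream).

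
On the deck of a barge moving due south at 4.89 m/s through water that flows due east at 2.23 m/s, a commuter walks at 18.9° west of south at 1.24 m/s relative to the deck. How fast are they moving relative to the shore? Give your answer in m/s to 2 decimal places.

6.33 m/s

In east/north components (m/s): commuter relative to barge = (-0.402, -1.173); barge relative to water = (0.000, -4.890); water relative to ground = (2.230, 0.000).
Sum = (1.828, -6.063) m/s.
Speed = |(1.828, -6.063)| = 6.333 m/s.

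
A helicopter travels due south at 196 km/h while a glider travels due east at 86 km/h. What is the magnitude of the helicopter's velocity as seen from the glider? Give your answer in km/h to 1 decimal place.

214.0 km/h

Taking east as x and north as y: helicopter velocity = (0.000, -196.000) km/h; glider velocity = (86.000, 0.000) km/h.
Velocity of helicopter relative to glider = (0.000, -196.000) − (86.000, 0.000) = (-86.000, -196.000) km/h.
Magnitude = |(-86.000, -196.000)| = 214.037 km/h.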